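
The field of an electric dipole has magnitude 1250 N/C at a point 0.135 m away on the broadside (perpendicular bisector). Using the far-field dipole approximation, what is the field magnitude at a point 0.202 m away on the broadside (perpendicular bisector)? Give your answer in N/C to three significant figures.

Dipole fields scale as 1/r³ in the far field; the geometry is the same at both points.
E₂ = E₁ · (r₁/r₂)³ = 1250 · (0.135/0.202)³.
(r₁/r₂)³ = (0.6683)³ = 0.2985.
E₂ ≈ 373.1 N/C.

E ≈ 373 N/C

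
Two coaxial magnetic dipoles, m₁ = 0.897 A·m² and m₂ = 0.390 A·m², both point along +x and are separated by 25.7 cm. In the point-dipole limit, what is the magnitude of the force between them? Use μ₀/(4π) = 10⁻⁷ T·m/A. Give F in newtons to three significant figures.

On-axis B of dipole 1: B = (μ₀/4π)·2m₁/r³. Force on dipole 2: F = m₂·dB/dr.
dB/dr = −(μ₀/4π)·6m₁/r⁴, so |F| = (μ₀/4π)·6m₁m₂/r⁴.
F = 6(10⁻⁷)(0.897)(0.390)/(0.257)⁴ = 4.811×10⁻⁵ N.

F ≈ 4.81×10⁻⁵ N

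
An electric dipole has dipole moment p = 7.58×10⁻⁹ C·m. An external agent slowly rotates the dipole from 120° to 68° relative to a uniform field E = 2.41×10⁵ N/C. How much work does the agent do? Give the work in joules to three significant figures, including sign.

W ≈ -0.00160 J

W_ext = ΔU = U(θ₂) − U(θ₁) = −pE cosθ₂ − (−pE cosθ₁) = pE(cosθ₁ − cosθ₂).
W = (7.58×10⁻⁹)(2.41×10⁵)·(cos120° − cos68°) = (0.001827)·(-0.8746) = -0.001598 J.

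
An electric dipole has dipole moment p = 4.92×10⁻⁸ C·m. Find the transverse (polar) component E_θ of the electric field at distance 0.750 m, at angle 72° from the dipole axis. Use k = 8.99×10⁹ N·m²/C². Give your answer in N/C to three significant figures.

For a dipole, E_θ = (kp sinθ)/r³.
kp/r³ = (8.99×10⁹)(4.92×10⁻⁸)/(0.750)³ = 1048 N/C.
E_θ = 1048·sin72° = 997.1 N/C.

E_θ ≈ 997 N/C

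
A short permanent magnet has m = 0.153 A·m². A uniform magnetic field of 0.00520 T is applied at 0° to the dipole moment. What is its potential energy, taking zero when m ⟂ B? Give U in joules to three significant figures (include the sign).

U ≈ -7.96×10⁻⁴ J

U = −m·B = −mB cosθ.
U = −(0.153)(0.00520)·cos0° = -7.956×10⁻⁴ J.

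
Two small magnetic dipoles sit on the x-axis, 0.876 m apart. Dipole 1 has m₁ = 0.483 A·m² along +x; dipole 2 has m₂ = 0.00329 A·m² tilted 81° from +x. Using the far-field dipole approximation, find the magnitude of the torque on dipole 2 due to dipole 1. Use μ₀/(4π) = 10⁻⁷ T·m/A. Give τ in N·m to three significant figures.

τ ≈ 4.67×10⁻¹⁰ N·m

Dipole B is on the axis of dipole A, so B₁ there is axial: B₁ = (μ₀/4π)·2m₁/r³ along +x.
B₁ = 2(10⁻⁷)(0.483)/(0.876)³ = 1.437×10⁻⁷ T.
τ = m₂ B₁ sinθ.
τ = (0.00329)(1.437×10⁻⁷)·sin81° = 4.670×10⁻¹⁰ N·m.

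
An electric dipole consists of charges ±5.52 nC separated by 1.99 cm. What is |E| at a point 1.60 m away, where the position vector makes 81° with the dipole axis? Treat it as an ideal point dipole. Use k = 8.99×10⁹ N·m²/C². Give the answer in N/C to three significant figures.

Dipole moment p = qd = (5.52×10⁻⁹ C)(0.0199 m) = 1.098×10⁻¹⁰ C·m.
At angle θ the dipole field magnitude is E = (kp/r³)·√(1 + 3cos²θ).
kp/r³ = (8.99×10⁹)(1.098×10⁻¹⁰) / (1.60)³ = 0.2410 N/C.
√(1 + 3cos²81°) = √(1 + 3·0.0245) = √1.0734 ≈ 1.0361.
E ≈ 0.2410 × 1.036 = 0.2497 N/C.

E ≈ 0.250 N/C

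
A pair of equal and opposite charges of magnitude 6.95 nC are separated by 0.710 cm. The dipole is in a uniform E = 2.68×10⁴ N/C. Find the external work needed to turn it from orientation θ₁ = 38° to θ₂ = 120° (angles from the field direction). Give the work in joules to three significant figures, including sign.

W ≈ 1.70×10⁻⁶ J

Dipole moment p = qd = (6.95×10⁻⁹ C)(0.00710 m) = 4.935×10⁻¹¹ C·m.
W_ext = ΔU = U(θ₂) − U(θ₁) = −pE cosθ₂ − (−pE cosθ₁) = pE(cosθ₁ − cosθ₂).
W = (4.935×10⁻¹¹)(2.68×10⁴)·(cos38° − cos120°) = (1.323×10⁻⁶)·(+1.2880) = 1.703×10⁻⁶ J.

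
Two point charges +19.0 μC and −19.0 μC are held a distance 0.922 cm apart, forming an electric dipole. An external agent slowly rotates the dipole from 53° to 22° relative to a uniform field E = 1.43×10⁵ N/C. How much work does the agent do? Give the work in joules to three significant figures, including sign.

W ≈ -0.00815 J

Dipole moment p = qd = (1.90×10⁻⁵ C)(0.00922 m) = 1.752×10⁻⁷ C·m.
W_ext = ΔU = U(θ₂) − U(θ₁) = −pE cosθ₂ − (−pE cosθ₁) = pE(cosθ₁ − cosθ₂).
W = (1.752×10⁻⁷)(1.43×10⁵)·(cos53° − cos22°) = (0.02505)·(-0.3254) = -0.008152 J.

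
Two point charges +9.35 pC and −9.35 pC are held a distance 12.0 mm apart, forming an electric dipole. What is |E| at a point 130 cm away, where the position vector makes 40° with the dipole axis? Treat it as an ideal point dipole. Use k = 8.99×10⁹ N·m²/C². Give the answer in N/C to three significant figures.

Dipole moment p = qd = (9.35×10⁻¹² C)(0.0120 m) = 1.122×10⁻¹³ C·m.
At angle θ the dipole field magnitude is E = (kp/r³)·√(1 + 3cos²θ).
kp/r³ = (8.99×10⁹)(1.122×10⁻¹³) / (1.30)³ = 4.591×10⁻⁴ N/C.
√(1 + 3cos²40°) = √(1 + 3·0.5868) = √2.7605 ≈ 1.6615.
E ≈ 4.591×10⁻⁴ × 1.661 = 7.628×10⁻⁴ N/C.

E ≈ 7.63×10⁻⁴ N/C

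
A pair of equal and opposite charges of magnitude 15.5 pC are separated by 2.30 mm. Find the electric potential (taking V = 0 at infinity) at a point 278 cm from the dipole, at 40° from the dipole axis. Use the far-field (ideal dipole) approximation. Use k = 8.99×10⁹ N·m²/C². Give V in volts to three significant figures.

Dipole moment p = qd = (1.55×10⁻¹¹ C)(0.00230 m) = 3.565×10⁻¹⁴ C·m.
The dipole potential is V = kp cosθ / r².
V = (8.99×10⁹)(3.565×10⁻¹⁴)·cos40° / (2.78)² = 3.177×10⁻⁵ V.

V ≈ 3.18×10⁻⁵ V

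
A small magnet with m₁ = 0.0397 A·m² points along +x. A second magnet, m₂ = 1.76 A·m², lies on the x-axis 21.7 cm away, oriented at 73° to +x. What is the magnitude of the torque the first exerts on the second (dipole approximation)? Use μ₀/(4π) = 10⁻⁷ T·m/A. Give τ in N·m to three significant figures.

τ ≈ 1.31×10⁻⁶ N·m

Dipole B is on the axis of dipole A, so B₁ there is axial: B₁ = (μ₀/4π)·2m₁/r³ along +x.
B₁ = 2(10⁻⁷)(0.0397)/(0.217)³ = 7.770×10⁻⁷ T.
τ = m₂ B₁ sinθ.
τ = (1.76)(7.770×10⁻⁷)·sin73° = 1.308×10⁻⁶ N·m.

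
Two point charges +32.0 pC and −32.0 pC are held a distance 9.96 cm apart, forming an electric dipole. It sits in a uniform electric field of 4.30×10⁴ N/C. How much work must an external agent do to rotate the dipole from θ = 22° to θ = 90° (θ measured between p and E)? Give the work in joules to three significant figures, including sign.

W ≈ 1.27×10⁻⁷ J

Dipole moment p = qd = (3.20×10⁻¹¹ C)(0.0996 m) = 3.187×10⁻¹² C·m.
W_ext = ΔU = U(θ₂) − U(θ₁) = −pE cosθ₂ − (−pE cosθ₁) = pE(cosθ₁ − cosθ₂).
W = (3.187×10⁻¹²)(4.30×10⁴)·(cos22° − cos90°) = (1.370×10⁻⁷)·(+0.9272) = 1.271×10⁻⁷ J.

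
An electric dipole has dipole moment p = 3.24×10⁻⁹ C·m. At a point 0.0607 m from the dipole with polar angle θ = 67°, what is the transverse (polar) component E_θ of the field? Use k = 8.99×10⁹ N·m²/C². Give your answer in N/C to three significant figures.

E_θ ≈ 1.20×10⁵ N/C

For a dipole, E_θ = (kp sinθ)/r³.
kp/r³ = (8.99×10⁹)(3.24×10⁻⁹)/(0.0607)³ = 1.302×10⁵ N/C.
E_θ = 1.302×10⁵·sin67° = 1.199×10⁵ N/C.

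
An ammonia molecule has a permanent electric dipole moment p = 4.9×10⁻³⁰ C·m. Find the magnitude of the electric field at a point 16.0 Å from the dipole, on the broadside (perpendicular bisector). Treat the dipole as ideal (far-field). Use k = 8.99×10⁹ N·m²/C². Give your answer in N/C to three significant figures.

E ≈ 1.08×10⁷ N/C

On the perpendicular bisector E = kp/r³ (half the axial value at the same distance).
E = (8.99×10⁹)(4.90×10⁻³⁰) / (1.60×10⁻⁹)³ = 1.075×10⁷ N/C.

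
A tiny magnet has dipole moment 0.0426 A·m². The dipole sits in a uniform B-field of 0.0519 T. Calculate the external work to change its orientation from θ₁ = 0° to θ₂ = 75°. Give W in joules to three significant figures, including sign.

W_ext = ΔU = −mB cosθ₂ + mB cosθ₁ = mB(cosθ₁ − cosθ₂).
W = (0.0426)(0.0519)·(cos0° − cos75°) = (0.002211)·(+0.7412) = 0.001639 J.

W ≈ 0.00164 J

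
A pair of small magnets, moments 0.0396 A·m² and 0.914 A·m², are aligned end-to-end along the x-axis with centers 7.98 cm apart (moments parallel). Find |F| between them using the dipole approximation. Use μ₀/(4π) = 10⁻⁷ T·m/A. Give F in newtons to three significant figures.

F ≈ 5.36×10⁻⁴ N

On-axis B of dipole 1: B = (μ₀/4π)·2m₁/r³. Force on dipole 2: F = m₂·dB/dr.
dB/dr = −(μ₀/4π)·6m₁/r⁴, so |F| = (μ₀/4π)·6m₁m₂/r⁴.
F = 6(10⁻⁷)(0.0396)(0.914)/(0.0798)⁴ = 5.355×10⁻⁴ N.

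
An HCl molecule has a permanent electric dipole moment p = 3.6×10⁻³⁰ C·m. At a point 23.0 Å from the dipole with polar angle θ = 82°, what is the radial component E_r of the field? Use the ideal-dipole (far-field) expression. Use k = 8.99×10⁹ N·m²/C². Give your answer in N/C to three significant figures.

For a dipole, E_r = (2kp cosθ)/r³.
kp/r³ = (8.99×10⁹)(3.60×10⁻³⁰)/(2.30×10⁻⁹)³ = 2.660×10⁶ N/C.
E_r = 2·2.660×10⁶·cos82° = 7.404×10⁵ N/C.

E_r ≈ 7.40×10⁵ N/C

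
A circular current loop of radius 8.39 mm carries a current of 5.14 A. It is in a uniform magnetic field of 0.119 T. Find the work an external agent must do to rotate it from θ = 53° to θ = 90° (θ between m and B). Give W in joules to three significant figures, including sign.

Magnetic moment m = IA = Iπa² = (5.14)·π·(0.00839)² = 0.001137 A·m².
W_ext = ΔU = −mB cosθ₂ + mB cosθ₁ = mB(cosθ₁ − cosθ₂).
W = (0.001137)(0.119)·(cos53° − cos90°) = (1.353×10⁻⁴)·(+0.6018) = 8.143×10⁻⁵ J.

W ≈ 8.14×10⁻⁵ J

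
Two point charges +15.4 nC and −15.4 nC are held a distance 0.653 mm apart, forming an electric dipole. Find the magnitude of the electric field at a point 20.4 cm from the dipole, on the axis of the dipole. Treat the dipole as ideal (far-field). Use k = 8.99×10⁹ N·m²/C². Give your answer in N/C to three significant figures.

Dipole moment p = qd = (1.54×10⁻⁸ C)(6.53×10⁻⁴ m) = 1.006×10⁻¹¹ C·m.
On the dipole axis E = 2kp/r³.
E = 2·(8.99×10⁹)(1.006×10⁻¹¹) / (0.204)³ = 21.31 N/C.

E ≈ 21.3 N/C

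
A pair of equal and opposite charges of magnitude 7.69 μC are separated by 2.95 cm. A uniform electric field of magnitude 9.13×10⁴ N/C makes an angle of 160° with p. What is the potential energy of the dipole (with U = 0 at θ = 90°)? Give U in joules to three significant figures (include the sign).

U ≈ 0.0195 J

Dipole moment p = qd = (7.69×10⁻⁶ C)(0.0295 m) = 2.269×10⁻⁷ C·m.
U = −p·E = −pE cosθ.
U = −(2.269×10⁻⁷)(9.13×10⁴)·cos160° = 0.01947 J.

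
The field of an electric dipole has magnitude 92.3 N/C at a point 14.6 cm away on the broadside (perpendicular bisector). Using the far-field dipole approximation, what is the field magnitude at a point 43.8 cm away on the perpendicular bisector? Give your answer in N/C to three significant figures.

Dipole fields scale as 1/r³ in the far field; the geometry is the same at both points.
E₂ = E₁ · (r₁/r₂)³ = 92.3 · (14.6/43.8)³.
(r₁/r₂)³ = (0.3333)³ = 0.03704.
E₂ ≈ 3.419 N/C.

E ≈ 3.42 N/C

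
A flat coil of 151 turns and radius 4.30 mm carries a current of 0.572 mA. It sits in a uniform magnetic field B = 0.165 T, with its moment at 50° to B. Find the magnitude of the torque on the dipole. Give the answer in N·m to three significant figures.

τ ≈ 6.34×10⁻⁷ N·m

m = NIA = NIπa² = 151·(5.72×10⁻⁴)·π·(0.00430)² = 5.017×10⁻⁶ A·m².
Torque on a magnetic dipole: τ = mB sinθ.
τ = (5.017×10⁻⁶)(0.165)·sin50° = 6.341×10⁻⁷ N·m.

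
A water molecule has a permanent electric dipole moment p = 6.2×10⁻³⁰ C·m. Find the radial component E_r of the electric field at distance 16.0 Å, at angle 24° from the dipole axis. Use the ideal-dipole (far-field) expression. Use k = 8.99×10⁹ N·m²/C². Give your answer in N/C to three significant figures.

E_r ≈ 2.49×10⁷ N/C

For a dipole, E_r = (2kp cosθ)/r³.
kp/r³ = (8.99×10⁹)(6.20×10⁻³⁰)/(1.60×10⁻⁹)³ = 1.361×10⁷ N/C.
E_r = 2·1.361×10⁷·cos24° = 2.486×10⁷ N/C.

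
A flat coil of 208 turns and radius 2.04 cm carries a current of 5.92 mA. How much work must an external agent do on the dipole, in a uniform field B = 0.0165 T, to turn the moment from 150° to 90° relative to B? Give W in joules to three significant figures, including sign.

W ≈ -2.30×10⁻⁵ J

m = NIA = NIπa² = 208·(0.00592)·π·(0.0204)² = 0.00161 A·m².
W_ext = ΔU = −mB cosθ₂ + mB cosθ₁ = mB(cosθ₁ − cosθ₂).
W = (0.00161)(0.0165)·(cos150° − cos90°) = (2.657×10⁻⁵)·(-0.8660) = -2.301×10⁻⁵ J.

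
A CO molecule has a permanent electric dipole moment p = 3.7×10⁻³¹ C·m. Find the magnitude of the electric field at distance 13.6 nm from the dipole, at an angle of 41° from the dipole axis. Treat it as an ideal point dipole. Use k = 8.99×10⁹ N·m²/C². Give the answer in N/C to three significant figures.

E ≈ 2180 N/C

At angle θ the dipole field magnitude is E = (kp/r³)·√(1 + 3cos²θ).
kp/r³ = (8.99×10⁹)(3.70×10⁻³¹) / (1.36×10⁻⁸)³ = 1322 N/C.
√(1 + 3cos²41°) = √(1 + 3·0.5696) = √2.7088 ≈ 1.6458.
E ≈ 1322 × 1.646 = 2176 N/C.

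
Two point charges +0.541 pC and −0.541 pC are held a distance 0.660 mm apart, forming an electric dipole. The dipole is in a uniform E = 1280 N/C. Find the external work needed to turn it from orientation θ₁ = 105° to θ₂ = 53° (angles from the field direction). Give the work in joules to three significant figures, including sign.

Dipole moment p = qd = (5.41×10⁻¹³ C)(6.60×10⁻⁴ m) = 3.571×10⁻¹⁶ C·m.
W_ext = ΔU = U(θ₂) − U(θ₁) = −pE cosθ₂ − (−pE cosθ₁) = pE(cosθ₁ − cosθ₂).
W = (3.571×10⁻¹⁶)(1280)·(cos105° − cos53°) = (4.571×10⁻¹³)·(-0.8606) = -3.934×10⁻¹³ J.

W ≈ -3.93×10⁻¹³ J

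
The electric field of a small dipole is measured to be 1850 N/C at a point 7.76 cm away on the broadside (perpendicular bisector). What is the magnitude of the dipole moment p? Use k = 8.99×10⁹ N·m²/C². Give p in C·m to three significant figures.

In the equatorial plane E = kp/r³, so p = Er³/(k).
p = (1850)·(0.0776)³ / (8.99×10⁹) = 9.616×10⁻¹¹ C·m.

p ≈ 9.62×10⁻¹¹ C·m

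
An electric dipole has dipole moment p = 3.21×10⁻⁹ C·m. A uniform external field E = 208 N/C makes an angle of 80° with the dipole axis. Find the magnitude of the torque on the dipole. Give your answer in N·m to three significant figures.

τ ≈ 6.58×10⁻⁷ N·m

Torque on an electric dipole: τ = pE sinθ.
τ = (3.21×10⁻⁹)(208)·sin80° = 6.575×10⁻⁷ N·m.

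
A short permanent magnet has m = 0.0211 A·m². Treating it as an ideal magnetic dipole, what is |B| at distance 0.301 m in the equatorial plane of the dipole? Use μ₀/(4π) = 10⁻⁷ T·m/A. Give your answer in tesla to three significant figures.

In the equatorial plane B = (μ₀/4π)·m/r³ (half the axial value).
B = (10⁻⁷)·(0.0211) / (0.301)³ = 7.737×10⁻⁸ T.

B ≈ 7.74×10⁻⁸ T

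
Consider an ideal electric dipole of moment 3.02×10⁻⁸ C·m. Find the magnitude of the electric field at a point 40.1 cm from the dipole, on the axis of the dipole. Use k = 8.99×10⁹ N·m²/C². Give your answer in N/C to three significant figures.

E ≈ 8420 N/C

On the dipole axis E = 2kp/r³.
E = 2·(8.99×10⁹)(3.02×10⁻⁸) / (0.401)³ = 8421 N/C.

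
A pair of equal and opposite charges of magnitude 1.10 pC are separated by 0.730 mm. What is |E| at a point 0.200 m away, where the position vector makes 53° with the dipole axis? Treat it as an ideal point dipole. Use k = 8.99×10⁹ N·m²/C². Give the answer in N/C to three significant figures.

Dipole moment p = qd = (1.10×10⁻¹² C)(7.30×10⁻⁴ m) = 8.03×10⁻¹⁶ C·m.
At angle θ the dipole field magnitude is E = (kp/r³)·√(1 + 3cos²θ).
kp/r³ = (8.99×10⁹)(8.03×10⁻¹⁶) / (0.200)³ = 9.024×10⁻⁴ N/C.
√(1 + 3cos²53°) = √(1 + 3·0.3622) = √2.0865 ≈ 1.4445.
E ≈ 9.024×10⁻⁴ × 1.444 = 0.001303 N/C.

E ≈ 0.00130 N/C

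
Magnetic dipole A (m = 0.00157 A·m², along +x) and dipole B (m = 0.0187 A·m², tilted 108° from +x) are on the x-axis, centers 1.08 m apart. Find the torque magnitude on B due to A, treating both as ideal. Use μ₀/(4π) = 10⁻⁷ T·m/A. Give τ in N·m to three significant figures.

Dipole B is on the axis of dipole A, so B₁ there is axial: B₁ = (μ₀/4π)·2m₁/r³ along +x.
B₁ = 2(10⁻⁷)(0.00157)/(1.08)³ = 2.493×10⁻¹⁰ T.
τ = m₂ B₁ sinθ.
τ = (0.0187)(2.493×10⁻¹⁰)·sin108° = 4.433×10⁻¹² N·m.

τ ≈ 4.43×10⁻¹² N·m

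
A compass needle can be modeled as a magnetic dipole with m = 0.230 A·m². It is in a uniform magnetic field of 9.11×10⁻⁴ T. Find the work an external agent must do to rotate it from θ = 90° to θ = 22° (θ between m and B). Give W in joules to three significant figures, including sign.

W ≈ -1.94×10⁻⁴ J

W_ext = ΔU = −mB cosθ₂ + mB cosθ₁ = mB(cosθ₁ − cosθ₂).
W = (0.230)(9.11×10⁻⁴)·(cos90° − cos22°) = (2.095×10⁻⁴)·(-0.9272) = -1.943×10⁻⁴ J.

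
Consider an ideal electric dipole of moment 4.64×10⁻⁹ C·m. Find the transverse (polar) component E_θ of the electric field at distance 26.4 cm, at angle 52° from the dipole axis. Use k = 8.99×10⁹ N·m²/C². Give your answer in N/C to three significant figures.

For a dipole, E_θ = (kp sinθ)/r³.
kp/r³ = (8.99×10⁹)(4.64×10⁻⁹)/(0.264)³ = 2267 N/C.
E_θ = 2267·sin52° = 1786 N/C.

E_θ ≈ 1790 N/C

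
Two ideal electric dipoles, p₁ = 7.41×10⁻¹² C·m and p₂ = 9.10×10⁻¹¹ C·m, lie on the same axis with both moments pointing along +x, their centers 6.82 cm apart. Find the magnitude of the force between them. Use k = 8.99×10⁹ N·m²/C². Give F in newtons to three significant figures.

On-axis field of dipole 1 at distance r: E = 2kp₁/r³. Force on dipole 2 is F = p₂·dE/dr (gradient along axis).
dE/dr = −6kp₁/r⁴, so |F| = 6kp₁p₂/r⁴ (attractive for aligned moments).
F = 6(8.99×10⁹)(7.41×10⁻¹²)(9.10×10⁻¹¹)/(0.0682)⁴ = 1.681×10⁻⁶ N.

F ≈ 1.68×10⁻⁶ N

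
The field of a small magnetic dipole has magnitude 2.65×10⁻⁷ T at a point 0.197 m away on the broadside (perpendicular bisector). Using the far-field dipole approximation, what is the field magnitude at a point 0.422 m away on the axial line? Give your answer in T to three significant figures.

B ≈ 5.39×10⁻⁸ T

Dipole fields scale as 1/r³ in the far field.
The axial field is twice the equatorial field at the same r, so the geometry factor is 2/1.
B₂ = B₁ · (2/1) · (r₁/r₂)³ = 2.65×10⁻⁷ · 2 · (0.197/0.422)³.
(r₁/r₂)³ = (0.4668)³ = 0.1017.
B₂ ≈ 5.392×10⁻⁸ T.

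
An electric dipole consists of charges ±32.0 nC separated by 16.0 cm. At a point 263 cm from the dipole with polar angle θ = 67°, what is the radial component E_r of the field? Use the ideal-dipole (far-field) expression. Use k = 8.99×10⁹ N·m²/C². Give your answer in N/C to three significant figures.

E_r ≈ 1.98 N/C

Dipole moment p = qd = (3.20×10⁻⁸ C)(0.160 m) = 5.12×10⁻⁹ C·m.
For a dipole, E_r = (2kp cosθ)/r³.
kp/r³ = (8.99×10⁹)(5.12×10⁻⁹)/(2.63)³ = 2.530 N/C.
E_r = 2·2.530·cos67° = 1.977 N/C.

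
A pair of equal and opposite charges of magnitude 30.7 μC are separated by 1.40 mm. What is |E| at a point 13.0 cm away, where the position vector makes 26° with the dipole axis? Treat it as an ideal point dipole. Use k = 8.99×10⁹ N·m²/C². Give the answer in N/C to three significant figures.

E ≈ 3.25×10⁵ N/C

Dipole moment p = qd = (3.07×10⁻⁵ C)(0.00140 m) = 4.298×10⁻⁸ C·m.
At angle θ the dipole field magnitude is E = (kp/r³)·√(1 + 3cos²θ).
kp/r³ = (8.99×10⁹)(4.298×10⁻⁸) / (0.130)³ = 1.759×10⁵ N/C.
√(1 + 3cos²26°) = √(1 + 3·0.8078) = √3.4235 ≈ 1.8503.
E ≈ 1.759×10⁵ × 1.850 = 3.254×10⁵ N/C.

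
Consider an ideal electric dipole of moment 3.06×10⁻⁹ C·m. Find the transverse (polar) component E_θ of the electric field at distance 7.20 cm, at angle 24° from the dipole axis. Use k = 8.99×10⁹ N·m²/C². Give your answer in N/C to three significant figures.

For a dipole, E_θ = (kp sinθ)/r³.
kp/r³ = (8.99×10⁹)(3.06×10⁻⁹)/(0.0720)³ = 7.370×10⁴ N/C.
E_θ = 7.370×10⁴·sin24° = 2.998×10⁴ N/C.

E_θ ≈ 3.00×10⁴ N/C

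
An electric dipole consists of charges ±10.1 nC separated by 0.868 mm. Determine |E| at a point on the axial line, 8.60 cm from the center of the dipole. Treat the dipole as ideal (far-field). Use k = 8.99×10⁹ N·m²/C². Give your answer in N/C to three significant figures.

Dipole moment p = qd = (1.01×10⁻⁸ C)(8.68×10⁻⁴ m) = 8.767×10⁻¹² C·m.
On the dipole axis E = 2kp/r³.
E = 2·(8.99×10⁹)(8.767×10⁻¹²) / (0.0860)³ = 247.8 N/C.

E ≈ 248 N/C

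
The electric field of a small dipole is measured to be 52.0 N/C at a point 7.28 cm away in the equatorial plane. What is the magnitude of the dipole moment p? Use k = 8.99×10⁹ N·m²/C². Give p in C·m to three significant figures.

p ≈ 2.23×10⁻¹² C·m

In the equatorial plane E = kp/r³, so p = Er³/(k).
p = (52.0)·(0.0728)³ / (8.99×10⁹) = 2.232×10⁻¹² C·m.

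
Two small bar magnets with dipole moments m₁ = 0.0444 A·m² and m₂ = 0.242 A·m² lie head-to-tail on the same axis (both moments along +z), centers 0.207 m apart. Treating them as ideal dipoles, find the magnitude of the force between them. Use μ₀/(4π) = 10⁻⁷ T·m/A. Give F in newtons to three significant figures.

On-axis B of dipole 1: B = (μ₀/4π)·2m₁/r³. Force on dipole 2: F = m₂·dB/dr.
dB/dr = −(μ₀/4π)·6m₁/r⁴, so |F| = (μ₀/4π)·6m₁m₂/r⁴.
F = 6(10⁻⁷)(0.0444)(0.242)/(0.207)⁴ = 3.511×10⁻⁶ N.

F ≈ 3.51×10⁻⁶ N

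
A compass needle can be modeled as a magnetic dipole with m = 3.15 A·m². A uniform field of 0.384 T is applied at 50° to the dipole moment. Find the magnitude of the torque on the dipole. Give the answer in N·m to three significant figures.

τ ≈ 0.927 N·m

Torque on a magnetic dipole: τ = mB sinθ.
τ = (3.15)(0.384)·sin50° = 0.9266 N·m.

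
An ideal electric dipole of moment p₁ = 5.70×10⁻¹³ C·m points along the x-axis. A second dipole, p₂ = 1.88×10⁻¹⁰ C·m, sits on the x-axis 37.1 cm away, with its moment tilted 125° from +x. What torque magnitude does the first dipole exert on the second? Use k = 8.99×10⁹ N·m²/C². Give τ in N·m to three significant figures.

τ ≈ 3.09×10⁻¹¹ N·m

The second dipole sits on the axis of the first, so the field there is axial: E₁ = 2kp₁/r³ along +x.
E₁ = 2(8.99×10⁹)(5.70×10⁻¹³)/(0.371)³ = 0.2007 N/C.
Torque on the second dipole: τ = p₂ E₁ sinθ.
τ = (1.88×10⁻¹⁰)(0.2007)·sin125° = 3.091×10⁻¹¹ N·m.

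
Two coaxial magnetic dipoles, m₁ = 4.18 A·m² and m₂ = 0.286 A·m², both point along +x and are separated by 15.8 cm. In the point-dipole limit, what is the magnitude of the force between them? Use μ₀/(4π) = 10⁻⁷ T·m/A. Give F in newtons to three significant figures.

F ≈ 0.00115 N

On-axis B of dipole 1: B = (μ₀/4π)·2m₁/r³. Force on dipole 2: F = m₂·dB/dr.
dB/dr = −(μ₀/4π)·6m₁/r⁴, so |F| = (μ₀/4π)·6m₁m₂/r⁴.
F = 6(10⁻⁷)(4.18)(0.286)/(0.158)⁴ = 0.001151 N.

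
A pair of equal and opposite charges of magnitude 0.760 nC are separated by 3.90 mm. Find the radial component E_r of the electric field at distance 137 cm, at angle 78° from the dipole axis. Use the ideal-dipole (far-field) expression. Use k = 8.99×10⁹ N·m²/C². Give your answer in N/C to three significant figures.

Dipole moment p = qd = (7.60×10⁻¹⁰ C)(0.00390 m) = 2.964×10⁻¹² C·m.
For a dipole, E_r = (2kp cosθ)/r³.
kp/r³ = (8.99×10⁹)(2.964×10⁻¹²)/(1.37)³ = 0.01036 N/C.
E_r = 2·0.01036·cos78° = 0.004309 N/C.

E_r ≈ 0.00431 N/C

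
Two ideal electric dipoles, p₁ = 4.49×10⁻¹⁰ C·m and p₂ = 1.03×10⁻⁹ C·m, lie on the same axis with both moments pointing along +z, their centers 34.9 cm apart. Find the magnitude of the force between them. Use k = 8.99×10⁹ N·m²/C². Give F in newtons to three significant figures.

F ≈ 1.68×10⁻⁶ N

On-axis field of dipole 1 at distance r: E = 2kp₁/r³. Force on dipole 2 is F = p₂·dE/dr (gradient along axis).
dE/dr = −6kp₁/r⁴, so |F| = 6kp₁p₂/r⁴ (attractive for aligned moments).
F = 6(8.99×10⁹)(4.49×10⁻¹⁰)(1.03×10⁻⁹)/(0.349)⁴ = 1.681×10⁻⁶ N.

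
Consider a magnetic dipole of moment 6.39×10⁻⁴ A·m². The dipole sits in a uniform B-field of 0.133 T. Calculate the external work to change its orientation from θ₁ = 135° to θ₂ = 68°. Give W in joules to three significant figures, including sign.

W_ext = ΔU = −mB cosθ₂ + mB cosθ₁ = mB(cosθ₁ − cosθ₂).
W = (6.39×10⁻⁴)(0.133)·(cos135° − cos68°) = (8.499×10⁻⁵)·(-1.0817) = -9.193×10⁻⁵ J.

W ≈ -9.19×10⁻⁵ J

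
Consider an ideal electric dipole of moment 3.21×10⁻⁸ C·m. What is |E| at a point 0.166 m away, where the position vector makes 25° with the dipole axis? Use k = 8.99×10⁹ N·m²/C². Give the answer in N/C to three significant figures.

At angle θ the dipole field magnitude is E = (kp/r³)·√(1 + 3cos²θ).
kp/r³ = (8.99×10⁹)(3.21×10⁻⁸) / (0.166)³ = 6.309×10⁴ N/C.
√(1 + 3cos²25°) = √(1 + 3·0.8214) = √3.4642 ≈ 1.8612.
E ≈ 6.309×10⁴ × 1.861 = 1.174×10⁵ N/C.

E ≈ 1.17×10⁵ N/C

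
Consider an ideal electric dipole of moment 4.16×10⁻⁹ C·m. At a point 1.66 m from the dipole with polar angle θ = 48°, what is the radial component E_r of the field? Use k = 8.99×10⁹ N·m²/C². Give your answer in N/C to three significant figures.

E_r ≈ 10.9 N/C

For a dipole, E_r = (2kp cosθ)/r³.
kp/r³ = (8.99×10⁹)(4.16×10⁻⁹)/(1.66)³ = 8.176 N/C.
E_r = 2·8.176·cos48° = 10.94 N/C.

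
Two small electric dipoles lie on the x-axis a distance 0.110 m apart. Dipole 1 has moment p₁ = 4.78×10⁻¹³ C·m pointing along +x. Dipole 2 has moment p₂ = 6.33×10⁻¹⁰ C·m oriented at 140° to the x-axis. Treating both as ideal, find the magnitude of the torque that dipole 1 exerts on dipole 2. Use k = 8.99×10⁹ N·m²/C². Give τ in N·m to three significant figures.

τ ≈ 2.63×10⁻⁹ N·m

The second dipole sits on the axis of the first, so the field there is axial: E₁ = 2kp₁/r³ along +x.
E₁ = 2(8.99×10⁹)(4.78×10⁻¹³)/(0.110)³ = 6.457 N/C.
Torque on the second dipole: τ = p₂ E₁ sinθ.
τ = (6.33×10⁻¹⁰)(6.457)·sin140° = 2.627×10⁻⁹ N·m.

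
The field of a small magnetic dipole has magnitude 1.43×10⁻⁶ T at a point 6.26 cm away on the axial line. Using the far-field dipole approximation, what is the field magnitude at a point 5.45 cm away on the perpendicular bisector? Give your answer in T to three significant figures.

Dipole fields scale as 1/r³ in the far field.
The axial field is twice the equatorial field at the same r, so the geometry factor is 1/2.
B₂ = B₁ · (1/2) · (r₁/r₂)³ = 1.43×10⁻⁶ · 0.5 · (6.26/5.45)³.
(r₁/r₂)³ = (1.149)³ = 1.515.
B₂ ≈ 1.084×10⁻⁶ T.

B ≈ 1.08×10⁻⁶ T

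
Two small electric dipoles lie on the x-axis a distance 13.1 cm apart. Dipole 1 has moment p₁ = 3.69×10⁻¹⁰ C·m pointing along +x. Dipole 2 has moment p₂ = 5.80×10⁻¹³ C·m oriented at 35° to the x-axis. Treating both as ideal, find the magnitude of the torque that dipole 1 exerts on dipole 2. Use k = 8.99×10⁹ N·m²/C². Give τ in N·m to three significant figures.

The second dipole sits on the axis of the first, so the field there is axial: E₁ = 2kp₁/r³ along +x.
E₁ = 2(8.99×10⁹)(3.69×10⁻¹⁰)/(0.131)³ = 2951 N/C.
Torque on the second dipole: τ = p₂ E₁ sinθ.
τ = (5.80×10⁻¹³)(2951)·sin35° = 9.818×10⁻¹⁰ N·m.

τ ≈ 9.82×10⁻¹⁰ N·m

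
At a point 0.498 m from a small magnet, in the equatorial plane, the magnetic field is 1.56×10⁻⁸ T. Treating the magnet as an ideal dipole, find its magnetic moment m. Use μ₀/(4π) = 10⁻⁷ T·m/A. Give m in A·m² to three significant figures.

m ≈ 0.0193 A·m²

In the equatorial plane B = (μ₀/4π)·m/r³, so m = Br³·4π/(μ₀).
m = (1.56×10⁻⁸)·(0.498)³ / (10⁻⁷) = 0.01927 A·m².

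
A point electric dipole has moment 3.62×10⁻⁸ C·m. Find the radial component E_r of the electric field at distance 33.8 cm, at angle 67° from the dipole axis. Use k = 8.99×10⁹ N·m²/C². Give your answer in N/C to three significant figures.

E_r ≈ 6590 N/C

For a dipole, E_r = (2kp cosθ)/r³.
kp/r³ = (8.99×10⁹)(3.62×10⁻⁸)/(0.338)³ = 8428 N/C.
E_r = 2·8428·cos67° = 6586 N/C.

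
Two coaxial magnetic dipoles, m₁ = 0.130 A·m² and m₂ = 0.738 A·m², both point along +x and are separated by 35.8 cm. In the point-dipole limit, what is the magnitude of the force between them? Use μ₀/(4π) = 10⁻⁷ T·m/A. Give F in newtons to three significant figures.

On-axis B of dipole 1: B = (μ₀/4π)·2m₁/r³. Force on dipole 2: F = m₂·dB/dr.
dB/dr = −(μ₀/4π)·6m₁/r⁴, so |F| = (μ₀/4π)·6m₁m₂/r⁴.
F = 6(10⁻⁷)(0.130)(0.738)/(0.358)⁴ = 3.504×10⁻⁶ N.

F ≈ 3.50×10⁻⁶ N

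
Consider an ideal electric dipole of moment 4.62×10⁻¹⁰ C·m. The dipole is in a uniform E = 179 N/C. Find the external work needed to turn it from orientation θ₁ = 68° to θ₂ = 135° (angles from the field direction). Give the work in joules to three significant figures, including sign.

W_ext = ΔU = U(θ₂) − U(θ₁) = −pE cosθ₂ − (−pE cosθ₁) = pE(cosθ₁ − cosθ₂).
W = (4.62×10⁻¹⁰)(179)·(cos68° − cos135°) = (8.270×10⁻⁸)·(+1.0817) = 8.946×10⁻⁸ J.

W ≈ 8.95×10⁻⁸ J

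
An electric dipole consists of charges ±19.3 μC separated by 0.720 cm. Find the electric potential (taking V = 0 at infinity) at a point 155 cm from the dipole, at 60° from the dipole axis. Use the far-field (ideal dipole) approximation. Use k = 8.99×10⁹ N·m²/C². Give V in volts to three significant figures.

Dipole moment p = qd = (1.93×10⁻⁵ C)(0.00720 m) = 1.39×10⁻⁷ C·m.
The dipole potential is V = kp cosθ / r².
V = (8.99×10⁹)(1.39×10⁻⁷)·cos60° / (1.55)² = 260.1 V.

V ≈ 260 V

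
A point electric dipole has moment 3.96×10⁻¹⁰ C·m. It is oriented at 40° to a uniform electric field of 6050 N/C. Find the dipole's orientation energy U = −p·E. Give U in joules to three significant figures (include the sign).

U = −p·E = −pE cosθ.
U = −(3.96×10⁻¹⁰)(6050)·cos40° = -1.835×10⁻⁶ J.

U ≈ -1.84×10⁻⁶ J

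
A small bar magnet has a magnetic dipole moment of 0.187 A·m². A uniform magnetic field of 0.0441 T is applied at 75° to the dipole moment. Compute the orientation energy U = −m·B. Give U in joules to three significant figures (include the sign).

U ≈ -0.00213 J

U = −m·B = −mB cosθ.
U = −(0.187)(0.0441)·cos75° = -0.002134 J.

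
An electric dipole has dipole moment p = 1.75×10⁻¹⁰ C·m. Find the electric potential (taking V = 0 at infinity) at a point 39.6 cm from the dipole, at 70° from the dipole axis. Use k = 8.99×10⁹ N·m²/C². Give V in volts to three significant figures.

V ≈ 3.43 V

The dipole potential is V = kp cosθ / r².
V = (8.99×10⁹)(1.75×10⁻¹⁰)·cos70° / (0.396)² = 3.431 V.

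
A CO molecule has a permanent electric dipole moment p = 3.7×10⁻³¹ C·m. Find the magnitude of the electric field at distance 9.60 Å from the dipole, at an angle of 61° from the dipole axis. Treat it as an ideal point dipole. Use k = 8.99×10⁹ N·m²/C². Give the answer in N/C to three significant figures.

E ≈ 4.91×10⁶ N/C

At angle θ the dipole field magnitude is E = (kp/r³)·√(1 + 3cos²θ).
kp/r³ = (8.99×10⁹)(3.70×10⁻³¹) / (9.60×10⁻¹⁰)³ = 3.760×10⁶ N/C.
√(1 + 3cos²61°) = √(1 + 3·0.2350) = √1.7051 ≈ 1.3058.
E ≈ 3.760×10⁶ × 1.306 = 4.909×10⁶ N/C.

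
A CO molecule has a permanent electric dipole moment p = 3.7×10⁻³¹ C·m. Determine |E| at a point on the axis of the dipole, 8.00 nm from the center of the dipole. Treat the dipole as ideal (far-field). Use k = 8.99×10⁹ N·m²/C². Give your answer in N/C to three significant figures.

E ≈ 1.30×10⁴ N/C

On the dipole axis E = 2kp/r³.
E = 2·(8.99×10⁹)(3.70×10⁻³¹) / (8.00×10⁻⁹)³ = 1.299×10⁴ N/C.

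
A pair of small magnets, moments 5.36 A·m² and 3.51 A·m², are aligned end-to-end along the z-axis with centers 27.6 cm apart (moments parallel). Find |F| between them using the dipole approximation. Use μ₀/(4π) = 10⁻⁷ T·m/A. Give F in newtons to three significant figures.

On-axis B of dipole 1: B = (μ₀/4π)·2m₁/r³. Force on dipole 2: F = m₂·dB/dr.
dB/dr = −(μ₀/4π)·6m₁/r⁴, so |F| = (μ₀/4π)·6m₁m₂/r⁴.
F = 6(10⁻⁷)(5.36)(3.51)/(0.276)⁴ = 0.001945 N.

F ≈ 0.00195 N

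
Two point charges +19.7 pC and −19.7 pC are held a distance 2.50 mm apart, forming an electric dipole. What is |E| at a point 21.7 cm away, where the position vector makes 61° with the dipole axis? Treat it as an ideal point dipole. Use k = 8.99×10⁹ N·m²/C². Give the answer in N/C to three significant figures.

Dipole moment p = qd = (1.97×10⁻¹¹ C)(0.00250 m) = 4.925×10⁻¹⁴ C·m.
At angle θ the dipole field magnitude is E = (kp/r³)·√(1 + 3cos²θ).
kp/r³ = (8.99×10⁹)(4.925×10⁻¹⁴) / (0.217)³ = 0.04333 N/C.
√(1 + 3cos²61°) = √(1 + 3·0.2350) = √1.7051 ≈ 1.3058.
E ≈ 0.04333 × 1.306 = 0.05658 N/C.

E ≈ 0.0566 N/C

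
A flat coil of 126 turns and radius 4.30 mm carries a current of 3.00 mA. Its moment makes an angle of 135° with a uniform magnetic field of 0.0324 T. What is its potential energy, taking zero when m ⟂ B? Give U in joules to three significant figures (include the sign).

m = NIA = NIπa² = 126·(0.00300)·π·(0.00430)² = 2.196×10⁻⁵ A·m².
U = −m·B = −mB cosθ.
U = −(2.196×10⁻⁵)(0.0324)·cos135° = 5.031×10⁻⁷ J.

U ≈ 5.03×10⁻⁷ J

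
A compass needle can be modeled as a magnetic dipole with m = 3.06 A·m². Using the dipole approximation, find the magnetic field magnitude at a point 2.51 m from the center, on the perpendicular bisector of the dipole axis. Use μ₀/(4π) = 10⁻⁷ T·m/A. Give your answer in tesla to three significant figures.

In the equatorial plane B = (μ₀/4π)·m/r³ (half the axial value).
B = (10⁻⁷)·(3.06) / (2.51)³ = 1.935×10⁻⁸ T.

B ≈ 1.94×10⁻⁸ T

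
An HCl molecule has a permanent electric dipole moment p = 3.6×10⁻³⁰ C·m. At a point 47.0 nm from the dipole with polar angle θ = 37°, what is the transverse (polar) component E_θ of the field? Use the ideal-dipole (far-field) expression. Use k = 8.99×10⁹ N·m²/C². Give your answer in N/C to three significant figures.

For a dipole, E_θ = (kp sinθ)/r³.
kp/r³ = (8.99×10⁹)(3.60×10⁻³⁰)/(4.70×10⁻⁸)³ = 311.7 N/C.
E_θ = 311.7·sin37° = 187.6 N/C.

E_θ ≈ 188 N/C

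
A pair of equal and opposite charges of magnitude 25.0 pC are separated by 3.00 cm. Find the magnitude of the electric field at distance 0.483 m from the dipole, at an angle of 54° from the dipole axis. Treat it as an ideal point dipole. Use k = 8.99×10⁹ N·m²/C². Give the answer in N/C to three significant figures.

Dipole moment p = qd = (2.50×10⁻¹¹ C)(0.0300 m) = 7.50×10⁻¹³ C·m.
At angle θ the dipole field magnitude is E = (kp/r³)·√(1 + 3cos²θ).
kp/r³ = (8.99×10⁹)(7.50×10⁻¹³) / (0.483)³ = 0.05984 N/C.
√(1 + 3cos²54°) = √(1 + 3·0.3455) = √2.0365 ≈ 1.4271.
E ≈ 0.05984 × 1.427 = 0.08539 N/C.

E ≈ 0.0854 N/C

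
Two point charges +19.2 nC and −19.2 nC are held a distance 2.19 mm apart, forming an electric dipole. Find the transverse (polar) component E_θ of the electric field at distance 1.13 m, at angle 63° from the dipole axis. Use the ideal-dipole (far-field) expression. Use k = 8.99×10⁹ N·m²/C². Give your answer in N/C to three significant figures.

Dipole moment p = qd = (1.92×10⁻⁸ C)(0.00219 m) = 4.205×10⁻¹¹ C·m.
For a dipole, E_θ = (kp sinθ)/r³.
kp/r³ = (8.99×10⁹)(4.205×10⁻¹¹)/(1.13)³ = 0.2620 N/C.
E_θ = 0.2620·sin63° = 0.2334 N/C.

E_θ ≈ 0.233 N/C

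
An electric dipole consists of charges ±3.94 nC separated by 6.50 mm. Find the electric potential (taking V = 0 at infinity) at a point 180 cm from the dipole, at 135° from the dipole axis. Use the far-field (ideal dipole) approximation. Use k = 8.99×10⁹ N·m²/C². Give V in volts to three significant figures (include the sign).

V ≈ -0.0502 V

Dipole moment p = qd = (3.94×10⁻⁹ C)(0.00650 m) = 2.561×10⁻¹¹ C·m.
The dipole potential is V = kp cosθ / r².
V = (8.99×10⁹)(2.561×10⁻¹¹)·cos135° / (1.80)² = -0.05025 V.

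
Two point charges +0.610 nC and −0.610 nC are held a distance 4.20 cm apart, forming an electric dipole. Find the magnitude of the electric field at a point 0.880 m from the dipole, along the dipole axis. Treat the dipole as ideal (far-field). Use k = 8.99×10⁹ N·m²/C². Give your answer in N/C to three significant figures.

E ≈ 0.676 N/C

Dipole moment p = qd = (6.10×10⁻¹⁰ C)(0.0420 m) = 2.562×10⁻¹¹ C·m.
On the dipole axis E = 2kp/r³.
E = 2·(8.99×10⁹)(2.562×10⁻¹¹) / (0.880)³ = 0.6760 N/C.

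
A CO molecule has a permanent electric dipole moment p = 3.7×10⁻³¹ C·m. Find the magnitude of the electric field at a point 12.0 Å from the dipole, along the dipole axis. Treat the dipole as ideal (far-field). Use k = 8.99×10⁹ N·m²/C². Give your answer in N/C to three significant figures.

On the dipole axis E = 2kp/r³.
E = 2·(8.99×10⁹)(3.70×10⁻³¹) / (1.20×10⁻⁹)³ = 3.850×10⁶ N/C.

E ≈ 3.85×10⁶ N/C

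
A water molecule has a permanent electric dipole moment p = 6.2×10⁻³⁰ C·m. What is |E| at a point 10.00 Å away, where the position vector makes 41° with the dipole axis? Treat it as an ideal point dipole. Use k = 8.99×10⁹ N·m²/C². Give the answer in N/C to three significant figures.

E ≈ 9.17×10⁷ N/C

At angle θ the dipole field magnitude is E = (kp/r³)·√(1 + 3cos²θ).
kp/r³ = (8.99×10⁹)(6.20×10⁻³⁰) / (1.00×10⁻⁹)³ = 5.574×10⁷ N/C.
√(1 + 3cos²41°) = √(1 + 3·0.5696) = √2.7088 ≈ 1.6458.
E ≈ 5.574×10⁷ × 1.646 = 9.174×10⁷ N/C.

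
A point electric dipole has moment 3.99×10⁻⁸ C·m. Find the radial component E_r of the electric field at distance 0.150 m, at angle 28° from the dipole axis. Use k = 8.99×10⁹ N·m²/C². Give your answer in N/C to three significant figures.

E_r ≈ 1.88×10⁵ N/C

For a dipole, E_r = (2kp cosθ)/r³.
kp/r³ = (8.99×10⁹)(3.99×10⁻⁸)/(0.150)³ = 1.063×10⁵ N/C.
E_r = 2·1.063×10⁵·cos28° = 1.877×10⁵ N/C.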